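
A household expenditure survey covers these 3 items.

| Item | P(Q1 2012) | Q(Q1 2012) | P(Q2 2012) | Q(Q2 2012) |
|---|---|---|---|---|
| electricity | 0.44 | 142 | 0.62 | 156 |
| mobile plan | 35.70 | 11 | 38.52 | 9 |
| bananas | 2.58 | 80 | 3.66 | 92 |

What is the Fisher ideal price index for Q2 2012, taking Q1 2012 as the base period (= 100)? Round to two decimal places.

Laspeyres component (base-period weights):
ΣP(Q2 2012)Q(Q1 2012) = 0.62×142 + 38.52×11 + 3.66×80 = 88.04 + 423.72 + 292.8 = 804.56
ΣP(Q1 2012)Q(Q1 2012) = 0.44×142 + 35.70×11 + 2.58×80 = 62.48 + 392.7 + 206.4 = 661.58
L = 804.56 / 661.58 × 100 = 121.6119
Paasche component (current-period weights):
ΣP(Q2 2012)Q(Q2 2012) = 0.62×156 + 38.52×9 + 3.66×92 = 96.72 + 346.68 + 336.72 = 780.12
ΣP(Q1 2012)Q(Q2 2012) = 0.44×156 + 35.70×9 + 2.58×92 = 68.64 + 321.3 + 237.36 = 627.3
P = 780.12 / 627.3 × 100 = 124.3615
Fisher = √(L × P) = √(121.6119 × 124.3615) = 122.9790

122.98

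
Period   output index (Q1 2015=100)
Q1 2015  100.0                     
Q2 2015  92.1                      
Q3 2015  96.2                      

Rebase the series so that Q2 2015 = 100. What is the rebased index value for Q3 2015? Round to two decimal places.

104.45

Rebased(Q3 2015) = 96.2 / 92.1 × 100 = 104.4517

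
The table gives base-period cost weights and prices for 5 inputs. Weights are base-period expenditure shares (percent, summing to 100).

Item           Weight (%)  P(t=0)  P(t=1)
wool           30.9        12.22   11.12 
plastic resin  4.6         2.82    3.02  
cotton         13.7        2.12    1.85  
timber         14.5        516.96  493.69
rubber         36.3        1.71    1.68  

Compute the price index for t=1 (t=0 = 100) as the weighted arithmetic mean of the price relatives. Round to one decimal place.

wool: 30.9 × (11.12/12.22) = 30.9 × 0.909984 = 28.1185
plastic resin: 4.6 × (3.02/2.82) = 4.6 × 1.070922 = 4.9262
cotton: 13.7 × (1.85/2.12) = 13.7 × 0.872642 = 11.9552
timber: 14.5 × (493.69/516.96) = 14.5 × 0.954987 = 13.8473
rubber: 36.3 × (1.68/1.71) = 36.3 × 0.982456 = 35.6632
Index = Σ wᵢ·(p₁ᵢ/p₀ᵢ) = 28.1185 + 4.9262 + 11.9552 + 13.8473 + 35.6632 = 94.5104

94.5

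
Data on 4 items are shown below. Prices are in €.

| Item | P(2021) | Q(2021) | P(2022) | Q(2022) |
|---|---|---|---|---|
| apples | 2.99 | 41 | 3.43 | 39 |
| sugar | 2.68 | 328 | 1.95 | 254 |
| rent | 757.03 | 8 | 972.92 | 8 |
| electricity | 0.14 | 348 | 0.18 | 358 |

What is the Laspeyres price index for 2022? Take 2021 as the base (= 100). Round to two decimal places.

121.38

Laspeyres price index uses base-period quantities as weights.
ΣP(2022)·Q(2021) = 3.43×41 + 1.95×328 + 972.92×8 + 0.18×348 = 140.63 + 639.6 + 7783.36 + 62.64 = 8626.23
ΣP(2021)·Q(2021) = 2.99×41 + 2.68×328 + 757.03×8 + 0.14×348 = 122.59 + 879.04 + 6056.24 + 48.72 = 7106.59
Index = 8626.23 / 7106.59 × 100 = 121.3835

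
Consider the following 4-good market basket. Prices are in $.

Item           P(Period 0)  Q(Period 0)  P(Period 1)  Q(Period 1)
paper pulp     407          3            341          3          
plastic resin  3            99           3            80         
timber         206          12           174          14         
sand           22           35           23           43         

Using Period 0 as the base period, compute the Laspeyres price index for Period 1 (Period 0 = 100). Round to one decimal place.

88.5

Laspeyres price index uses base-period quantities as weights.
ΣP(Period 1)·Q(Period 0) = 341×3 + 3×99 + 174×12 + 23×35 = 1023 + 297 + 2088 + 805 = 4213
ΣP(Period 0)·Q(Period 0) = 407×3 + 3×99 + 206×12 + 22×35 = 1221 + 297 + 2472 + 770 = 4760
Index = 4213 / 4760 × 100 = 88.5084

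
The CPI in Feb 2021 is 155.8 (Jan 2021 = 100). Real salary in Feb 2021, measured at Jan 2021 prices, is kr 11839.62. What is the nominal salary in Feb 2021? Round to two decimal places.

18446.13

Nominal = Real × (Index/100) = 11839.62 × (155.8/100)
        = 11839.62 × 1.558 = 18446.1280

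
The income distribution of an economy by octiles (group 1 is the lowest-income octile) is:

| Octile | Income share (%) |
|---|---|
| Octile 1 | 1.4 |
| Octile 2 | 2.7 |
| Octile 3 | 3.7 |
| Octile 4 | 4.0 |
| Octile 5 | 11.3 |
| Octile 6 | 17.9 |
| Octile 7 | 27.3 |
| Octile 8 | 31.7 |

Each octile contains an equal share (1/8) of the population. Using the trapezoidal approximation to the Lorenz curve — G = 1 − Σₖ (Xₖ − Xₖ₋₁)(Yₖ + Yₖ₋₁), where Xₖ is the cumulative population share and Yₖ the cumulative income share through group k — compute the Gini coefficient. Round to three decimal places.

0.481

Cumulative income shares Yₖ: 0.0140, 0.0410, 0.0780, 0.1180, 0.2310, 0.4100, 0.6830, 1.0000
Σ (Xₖ−Xₖ₋₁)(Yₖ+Yₖ₋₁) = (1/8)(0.0140+0.0000) + (1/8)(0.0410+0.0140) + (1/8)(0.0780+0.0410) + (1/8)(0.1180+0.0780) + (1/8)(0.2310+0.1180) + (1/8)(0.4100+0.2310) + (1/8)(0.6830+0.4100) + (1/8)(1.0000+0.6830)
  = 0.0017 + 0.0069 + 0.0149 + 0.0245 + 0.0436 + 0.0801 + 0.1366 + 0.2104 = 0.5188
G = 1 − 0.5188 = 0.4812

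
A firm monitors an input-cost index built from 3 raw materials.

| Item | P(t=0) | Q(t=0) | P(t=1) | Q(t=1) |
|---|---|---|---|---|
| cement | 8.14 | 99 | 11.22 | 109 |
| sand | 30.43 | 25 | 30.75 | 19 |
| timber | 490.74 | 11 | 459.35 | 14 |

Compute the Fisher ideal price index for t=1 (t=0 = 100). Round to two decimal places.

Laspeyres component (base-period weights):
ΣP(t=1)Q(t=0) = 11.22×99 + 30.75×25 + 459.35×11 = 1110.78 + 768.75 + 5052.85 = 6932.38
ΣP(t=0)Q(t=0) = 8.14×99 + 30.43×25 + 490.74×11 = 805.86 + 760.75 + 5398.14 = 6964.75
L = 6932.38 / 6964.75 × 100 = 99.5352
Paasche component (current-period weights):
ΣP(t=1)Q(t=1) = 11.22×109 + 30.75×19 + 459.35×14 = 1222.98 + 584.25 + 6430.9 = 8238.13
ΣP(t=0)Q(t=1) = 8.14×109 + 30.43×19 + 490.74×14 = 887.26 + 578.17 + 6870.36 = 8335.79
P = 8238.13 / 8335.79 × 100 = 98.8284
Fisher = √(L × P) = √(99.5352 × 98.8284) = 99.1812

99.18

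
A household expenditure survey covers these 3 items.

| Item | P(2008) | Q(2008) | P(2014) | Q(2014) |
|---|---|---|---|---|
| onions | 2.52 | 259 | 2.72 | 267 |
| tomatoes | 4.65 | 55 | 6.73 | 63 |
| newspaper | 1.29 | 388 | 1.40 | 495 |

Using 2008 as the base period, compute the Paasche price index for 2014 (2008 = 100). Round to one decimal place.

114.9

Paasche price index uses current-period quantities as weights.
ΣP(2014)·Q(2014) = 2.72×267 + 6.73×63 + 1.40×495 = 726.24 + 423.99 + 693 = 1843.23
ΣP(2008)·Q(2014) = 2.52×267 + 4.65×63 + 1.29×495 = 672.84 + 292.95 + 638.55 = 1604.34
Index = 1843.23 / 1604.34 × 100 = 114.8902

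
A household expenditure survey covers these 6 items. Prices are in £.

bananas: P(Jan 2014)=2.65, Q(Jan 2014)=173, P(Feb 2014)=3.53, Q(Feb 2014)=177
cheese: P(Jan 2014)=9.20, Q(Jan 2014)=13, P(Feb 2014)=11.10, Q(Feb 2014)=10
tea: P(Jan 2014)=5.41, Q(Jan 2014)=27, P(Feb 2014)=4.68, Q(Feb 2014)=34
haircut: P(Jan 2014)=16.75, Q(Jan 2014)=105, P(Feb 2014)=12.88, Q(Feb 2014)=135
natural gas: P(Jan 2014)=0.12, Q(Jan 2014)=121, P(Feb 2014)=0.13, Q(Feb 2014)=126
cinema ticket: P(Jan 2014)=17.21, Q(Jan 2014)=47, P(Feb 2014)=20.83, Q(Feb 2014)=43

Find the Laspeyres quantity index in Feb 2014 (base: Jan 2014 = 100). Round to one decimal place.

Laspeyres quantity index uses base-period prices as weights.
ΣP(Jan 2014)·Q(Feb 2014) = 2.65×177 + 9.20×10 + 5.41×34 + 16.75×135 + 0.12×126 + 17.21×43 = 469.05 + 92 + 183.94 + 2261.25 + 15.12 + 740.03 = 3761.39
ΣP(Jan 2014)·Q(Jan 2014) = 2.65×173 + 9.20×13 + 5.41×27 + 16.75×105 + 0.12×121 + 17.21×47 = 458.45 + 119.6 + 146.07 + 1758.75 + 14.52 + 808.87 = 3306.26
Index = 3761.39 / 3306.26 × 100 = 113.7657

113.8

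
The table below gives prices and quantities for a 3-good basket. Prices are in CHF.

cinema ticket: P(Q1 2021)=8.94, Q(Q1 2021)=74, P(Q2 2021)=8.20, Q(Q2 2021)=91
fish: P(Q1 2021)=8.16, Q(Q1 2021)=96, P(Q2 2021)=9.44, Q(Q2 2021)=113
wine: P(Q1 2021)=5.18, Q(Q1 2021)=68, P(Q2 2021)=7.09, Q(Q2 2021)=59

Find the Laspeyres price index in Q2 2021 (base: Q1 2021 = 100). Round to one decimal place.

111.0

Laspeyres price index uses base-period quantities as weights.
ΣP(Q2 2021)·Q(Q1 2021) = 8.20×74 + 9.44×96 + 7.09×68 = 606.8 + 906.24 + 482.12 = 1995.16
ΣP(Q1 2021)·Q(Q1 2021) = 8.94×74 + 8.16×96 + 5.18×68 = 661.56 + 783.36 + 352.24 = 1797.16
Index = 1995.16 / 1797.16 × 100 = 111.0174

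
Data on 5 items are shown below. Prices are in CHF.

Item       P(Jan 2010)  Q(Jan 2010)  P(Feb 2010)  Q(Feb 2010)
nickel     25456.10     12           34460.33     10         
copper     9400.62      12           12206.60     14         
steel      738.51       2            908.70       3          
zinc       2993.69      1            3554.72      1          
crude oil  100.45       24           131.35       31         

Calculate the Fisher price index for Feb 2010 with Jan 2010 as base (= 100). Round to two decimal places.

Laspeyres component (base-period weights):
ΣP(Feb 2010)Q(Jan 2010) = 34460.33×12 + 12206.60×12 + 908.70×2 + 3554.72×1 + 131.35×24 = 413523.96 + 146479.2 + 1817.4 + 3554.72 + 3152.4 = 568527.68
ΣP(Jan 2010)Q(Jan 2010) = 25456.10×12 + 9400.62×12 + 738.51×2 + 2993.69×1 + 100.45×24 = 305473.2 + 112807.44 + 1477.02 + 2993.69 + 2410.8 = 425162.15
L = 568527.68 / 425162.15 × 100 = 133.7202
Paasche component (current-period weights):
ΣP(Feb 2010)Q(Feb 2010) = 34460.33×10 + 12206.60×14 + 908.70×3 + 3554.72×1 + 131.35×31 = 344603.3 + 170892.4 + 2726.1 + 3554.72 + 4071.85 = 525848.37
ΣP(Jan 2010)Q(Feb 2010) = 25456.10×10 + 9400.62×14 + 738.51×3 + 2993.69×1 + 100.45×31 = 254561 + 131608.68 + 2215.53 + 2993.69 + 3113.95 = 394492.85
P = 525848.37 / 394492.85 × 100 = 133.2973
Fisher = √(L × P) = √(133.7202 × 133.2973) = 133.5086

133.51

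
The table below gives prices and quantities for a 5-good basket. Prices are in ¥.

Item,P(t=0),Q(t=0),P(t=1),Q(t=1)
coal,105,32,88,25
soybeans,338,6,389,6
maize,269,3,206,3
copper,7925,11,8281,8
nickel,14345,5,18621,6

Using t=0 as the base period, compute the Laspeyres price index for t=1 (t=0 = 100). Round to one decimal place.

Laspeyres price index uses base-period quantities as weights.
ΣP(t=1)·Q(t=0) = 88×32 + 389×6 + 206×3 + 8281×11 + 18621×5 = 2816 + 2334 + 618 + 91091 + 93105 = 189964
ΣP(t=0)·Q(t=0) = 105×32 + 338×6 + 269×3 + 7925×11 + 14345×5 = 3360 + 2028 + 807 + 87175 + 71725 = 165095
Index = 189964 / 165095 × 100 = 115.0634

115.1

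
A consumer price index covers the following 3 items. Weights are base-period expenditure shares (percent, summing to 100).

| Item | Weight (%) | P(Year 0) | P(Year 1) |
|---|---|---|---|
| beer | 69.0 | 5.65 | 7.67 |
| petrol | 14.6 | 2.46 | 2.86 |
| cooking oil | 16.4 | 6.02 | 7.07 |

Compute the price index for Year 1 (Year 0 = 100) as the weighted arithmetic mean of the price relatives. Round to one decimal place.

129.9

beer: 69.0 × (7.67/5.65) = 69.0 × 1.357522 = 93.6690
petrol: 14.6 × (2.86/2.46) = 14.6 × 1.162602 = 16.9740
cooking oil: 16.4 × (7.07/6.02) = 16.4 × 1.174419 = 19.2605
Index = Σ wᵢ·(p₁ᵢ/p₀ᵢ) = 93.6690 + 16.9740 + 19.2605 = 129.9035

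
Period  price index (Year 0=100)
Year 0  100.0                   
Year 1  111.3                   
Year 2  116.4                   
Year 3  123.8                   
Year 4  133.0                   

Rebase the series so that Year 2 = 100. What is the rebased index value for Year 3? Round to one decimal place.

106.4

Rebased(Year 3) = 123.8 / 116.4 × 100 = 106.3574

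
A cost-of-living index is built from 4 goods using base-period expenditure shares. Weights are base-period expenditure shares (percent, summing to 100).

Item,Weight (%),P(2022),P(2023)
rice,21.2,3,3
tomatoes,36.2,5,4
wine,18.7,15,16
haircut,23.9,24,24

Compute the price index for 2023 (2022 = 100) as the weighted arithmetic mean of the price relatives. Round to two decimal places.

94.01

rice: 21.2 × (3/3) = 21.2 × 1.000000 = 21.2000
tomatoes: 36.2 × (4/5) = 36.2 × 0.800000 = 28.9600
wine: 18.7 × (16/15) = 18.7 × 1.066667 = 19.9467
haircut: 23.9 × (24/24) = 23.9 × 1.000000 = 23.9000
Index = Σ wᵢ·(p₁ᵢ/p₀ᵢ) = 21.2000 + 28.9600 + 19.9467 + 23.9000 = 94.0067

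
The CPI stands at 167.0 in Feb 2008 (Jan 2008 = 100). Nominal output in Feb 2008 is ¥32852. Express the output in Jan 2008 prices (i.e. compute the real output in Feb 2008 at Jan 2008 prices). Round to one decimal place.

Real = Nominal ÷ (Index/100) = 32852 ÷ (167.0/100)
     = 32852 ÷ 1.670 = 19671.8563

19671.9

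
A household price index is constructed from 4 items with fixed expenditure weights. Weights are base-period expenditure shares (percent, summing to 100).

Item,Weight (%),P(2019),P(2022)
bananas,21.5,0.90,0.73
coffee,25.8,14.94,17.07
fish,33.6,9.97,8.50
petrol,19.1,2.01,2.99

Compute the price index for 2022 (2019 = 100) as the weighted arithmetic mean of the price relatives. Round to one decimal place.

104.0

bananas: 21.5 × (0.73/0.90) = 21.5 × 0.811111 = 17.4389
coffee: 25.8 × (17.07/14.94) = 25.8 × 1.142570 = 29.4783
fish: 33.6 × (8.50/9.97) = 33.6 × 0.852558 = 28.6459
petrol: 19.1 × (2.99/2.01) = 19.1 × 1.487562 = 28.4124
Index = Σ wᵢ·(p₁ᵢ/p₀ᵢ) = 17.4389 + 29.4783 + 28.6459 + 28.4124 = 103.9756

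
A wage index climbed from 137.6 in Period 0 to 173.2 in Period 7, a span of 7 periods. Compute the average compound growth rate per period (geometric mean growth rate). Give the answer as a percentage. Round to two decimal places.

Growth factor = (173.2/137.6)^(1/7) = (1.258721)^(1/7) = 1.033417
Growth rate = 1.033417 − 1 = 0.033417 = 3.3417%

3.34%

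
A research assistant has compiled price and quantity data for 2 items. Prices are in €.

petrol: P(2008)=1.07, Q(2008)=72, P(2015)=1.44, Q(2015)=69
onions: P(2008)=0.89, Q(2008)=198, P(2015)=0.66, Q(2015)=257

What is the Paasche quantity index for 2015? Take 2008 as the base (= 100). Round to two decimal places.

114.77

Paasche quantity index uses current-period prices as weights.
ΣP(2015)·Q(2015) = 1.44×69 + 0.66×257 = 99.36 + 169.62 = 268.98
ΣP(2015)·Q(2008) = 1.44×72 + 0.66×198 = 103.68 + 130.68 = 234.36
Index = 268.98 / 234.36 × 100 = 114.7721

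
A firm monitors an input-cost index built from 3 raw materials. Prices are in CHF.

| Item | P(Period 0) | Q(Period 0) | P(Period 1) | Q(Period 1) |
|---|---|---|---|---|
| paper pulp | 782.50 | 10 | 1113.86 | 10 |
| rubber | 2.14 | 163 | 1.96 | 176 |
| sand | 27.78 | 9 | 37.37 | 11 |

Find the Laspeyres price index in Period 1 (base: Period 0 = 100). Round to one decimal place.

140.0

Laspeyres price index uses base-period quantities as weights.
ΣP(Period 1)·Q(Period 0) = 1113.86×10 + 1.96×163 + 37.37×9 = 11138.6 + 319.48 + 336.33 = 11794.41
ΣP(Period 0)·Q(Period 0) = 782.50×10 + 2.14×163 + 27.78×9 = 7825 + 348.82 + 250.02 = 8423.84
Index = 11794.41 / 8423.84 × 100 = 140.0123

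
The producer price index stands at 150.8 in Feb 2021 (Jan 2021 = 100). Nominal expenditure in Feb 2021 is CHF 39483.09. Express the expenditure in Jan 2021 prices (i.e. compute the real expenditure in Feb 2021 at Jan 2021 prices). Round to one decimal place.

26182.4

Real = Nominal ÷ (Index/100) = 39483.09 ÷ (150.8/100)
     = 39483.09 ÷ 1.508 = 26182.4204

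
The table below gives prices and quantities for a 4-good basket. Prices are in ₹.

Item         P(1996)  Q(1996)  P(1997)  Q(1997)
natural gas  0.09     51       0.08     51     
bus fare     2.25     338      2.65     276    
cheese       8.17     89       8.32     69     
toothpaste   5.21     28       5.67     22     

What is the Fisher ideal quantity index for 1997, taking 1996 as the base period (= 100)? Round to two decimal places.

79.66

Laspeyres component (base-period weights):
ΣP(1996)Q(1997) = 0.09×51 + 2.25×276 + 8.17×69 + 5.21×22 = 4.59 + 621 + 563.73 + 114.62 = 1303.94
ΣP(1996)Q(1996) = 0.09×51 + 2.25×338 + 8.17×89 + 5.21×28 = 4.59 + 760.5 + 727.13 + 145.88 = 1638.1
L = 1303.94 / 1638.1 × 100 = 79.6008
Paasche component (current-period weights):
ΣP(1997)Q(1997) = 0.08×51 + 2.65×276 + 8.32×69 + 5.67×22 = 4.08 + 731.4 + 574.08 + 124.74 = 1434.3
ΣP(1997)Q(1996) = 0.08×51 + 2.65×338 + 8.32×89 + 5.67×28 = 4.08 + 895.7 + 740.48 + 158.76 = 1799.02
P = 1434.3 / 1799.02 × 100 = 79.7267
Fisher = √(L × P) = √(79.6008 × 79.7267) = 79.6637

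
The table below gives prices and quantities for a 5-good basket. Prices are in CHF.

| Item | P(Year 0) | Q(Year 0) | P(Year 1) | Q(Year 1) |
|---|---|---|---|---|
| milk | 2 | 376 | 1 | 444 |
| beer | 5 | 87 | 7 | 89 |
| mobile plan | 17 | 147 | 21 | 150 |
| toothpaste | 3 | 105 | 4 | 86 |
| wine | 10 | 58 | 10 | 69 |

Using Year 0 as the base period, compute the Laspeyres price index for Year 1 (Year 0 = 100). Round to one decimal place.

110.7

Laspeyres price index uses base-period quantities as weights.
ΣP(Year 1)·Q(Year 0) = 1×376 + 7×87 + 21×147 + 4×105 + 10×58 = 376 + 609 + 3087 + 420 + 580 = 5072
ΣP(Year 0)·Q(Year 0) = 2×376 + 5×87 + 17×147 + 3×105 + 10×58 = 752 + 435 + 2499 + 315 + 580 = 4581
Index = 5072 / 4581 × 100 = 110.7182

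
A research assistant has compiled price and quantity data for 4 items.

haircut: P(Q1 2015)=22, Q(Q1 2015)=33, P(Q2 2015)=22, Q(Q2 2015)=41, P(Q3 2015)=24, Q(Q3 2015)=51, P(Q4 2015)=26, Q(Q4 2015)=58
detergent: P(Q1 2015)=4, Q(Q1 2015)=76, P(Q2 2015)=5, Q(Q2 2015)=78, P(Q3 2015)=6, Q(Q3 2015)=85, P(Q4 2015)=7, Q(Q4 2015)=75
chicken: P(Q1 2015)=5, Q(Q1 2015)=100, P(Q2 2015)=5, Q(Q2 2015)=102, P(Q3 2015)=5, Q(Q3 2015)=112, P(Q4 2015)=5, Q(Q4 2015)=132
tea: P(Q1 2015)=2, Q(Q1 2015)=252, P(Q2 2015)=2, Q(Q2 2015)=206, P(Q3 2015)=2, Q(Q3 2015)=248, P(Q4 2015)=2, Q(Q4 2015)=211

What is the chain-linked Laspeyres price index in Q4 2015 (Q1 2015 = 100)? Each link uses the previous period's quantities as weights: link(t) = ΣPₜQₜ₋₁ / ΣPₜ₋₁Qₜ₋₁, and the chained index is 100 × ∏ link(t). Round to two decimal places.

Link Q1 2015→Q2 2015:
ΣP(Q2 2015)Q(Q1 2015) = 22×33 + 5×76 + 5×100 + 2×252 = 726 + 380 + 500 + 504 = 2110
ΣP(Q1 2015)Q(Q1 2015) = 22×33 + 4×76 + 5×100 + 2×252 = 726 + 304 + 500 + 504 = 2034
link = 2110/2034 = 1.037365
Link Q2 2015→Q3 2015:
ΣP(Q3 2015)Q(Q2 2015) = 24×41 + 6×78 + 5×102 + 2×206 = 984 + 468 + 510 + 412 = 2374
ΣP(Q2 2015)Q(Q2 2015) = 22×41 + 5×78 + 5×102 + 2×206 = 902 + 390 + 510 + 412 = 2214
link = 2374/2214 = 1.072267
Link Q3 2015→Q4 2015:
ΣP(Q4 2015)Q(Q3 2015) = 26×51 + 7×85 + 5×112 + 2×248 = 1326 + 595 + 560 + 496 = 2977
ΣP(Q3 2015)Q(Q3 2015) = 24×51 + 6×85 + 5×112 + 2×248 = 1224 + 510 + 560 + 496 = 2790
link = 2977/2790 = 1.067025
Chained index = 100 × 1.037365 × 1.072267 × 1.067025 = 118.6887

118.69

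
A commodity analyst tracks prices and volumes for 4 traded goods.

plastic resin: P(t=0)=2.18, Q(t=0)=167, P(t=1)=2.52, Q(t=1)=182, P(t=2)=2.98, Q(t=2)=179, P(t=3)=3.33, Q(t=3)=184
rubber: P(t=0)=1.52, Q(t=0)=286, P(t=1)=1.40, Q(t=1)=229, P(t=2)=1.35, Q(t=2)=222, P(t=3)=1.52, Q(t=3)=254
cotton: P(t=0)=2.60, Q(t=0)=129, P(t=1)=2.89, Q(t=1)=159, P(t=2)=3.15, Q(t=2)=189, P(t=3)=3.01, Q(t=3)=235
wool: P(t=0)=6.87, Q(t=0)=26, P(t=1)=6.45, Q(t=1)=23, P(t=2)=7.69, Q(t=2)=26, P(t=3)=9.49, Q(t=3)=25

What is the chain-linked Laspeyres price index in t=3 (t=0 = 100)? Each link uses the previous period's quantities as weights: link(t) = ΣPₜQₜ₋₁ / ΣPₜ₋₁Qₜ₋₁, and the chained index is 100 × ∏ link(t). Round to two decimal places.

Link t=0→t=1:
ΣP(t=1)Q(t=0) = 2.52×167 + 1.40×286 + 2.89×129 + 6.45×26 = 420.84 + 400.4 + 372.81 + 167.7 = 1361.75
ΣP(t=0)Q(t=0) = 2.18×167 + 1.52×286 + 2.60×129 + 6.87×26 = 364.06 + 434.72 + 335.4 + 178.62 = 1312.8
link = 1361.75/1312.8 = 1.037287
Link t=1→t=2:
ΣP(t=2)Q(t=1) = 2.98×182 + 1.35×229 + 3.15×159 + 7.69×23 = 542.36 + 309.15 + 500.85 + 176.87 = 1529.23
ΣP(t=1)Q(t=1) = 2.52×182 + 1.40×229 + 2.89×159 + 6.45×23 = 458.64 + 320.6 + 459.51 + 148.35 = 1387.1
link = 1529.23/1387.1 = 1.102466
Link t=2→t=3:
ΣP(t=3)Q(t=2) = 3.33×179 + 1.52×222 + 3.01×189 + 9.49×26 = 596.07 + 337.44 + 568.89 + 246.74 = 1749.14
ΣP(t=2)Q(t=2) = 2.98×179 + 1.35×222 + 3.15×189 + 7.69×26 = 533.42 + 299.7 + 595.35 + 199.94 = 1628.41
link = 1749.14/1628.41 = 1.074140
Chained index = 100 × 1.037287 × 1.102466 × 1.074140 = 122.8357

122.84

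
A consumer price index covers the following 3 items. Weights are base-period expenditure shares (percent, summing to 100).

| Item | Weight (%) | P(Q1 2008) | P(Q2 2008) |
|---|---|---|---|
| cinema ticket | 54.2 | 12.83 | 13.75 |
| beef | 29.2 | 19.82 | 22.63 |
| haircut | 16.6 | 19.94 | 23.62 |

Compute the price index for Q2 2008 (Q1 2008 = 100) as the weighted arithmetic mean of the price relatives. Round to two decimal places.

cinema ticket: 54.2 × (13.75/12.83) = 54.2 × 1.071707 = 58.0865
beef: 29.2 × (22.63/19.82) = 29.2 × 1.141776 = 33.3399
haircut: 16.6 × (23.62/19.94) = 16.6 × 1.184554 = 19.6636
Index = Σ wᵢ·(p₁ᵢ/p₀ᵢ) = 58.0865 + 33.3399 + 19.6636 = 111.0900

111.09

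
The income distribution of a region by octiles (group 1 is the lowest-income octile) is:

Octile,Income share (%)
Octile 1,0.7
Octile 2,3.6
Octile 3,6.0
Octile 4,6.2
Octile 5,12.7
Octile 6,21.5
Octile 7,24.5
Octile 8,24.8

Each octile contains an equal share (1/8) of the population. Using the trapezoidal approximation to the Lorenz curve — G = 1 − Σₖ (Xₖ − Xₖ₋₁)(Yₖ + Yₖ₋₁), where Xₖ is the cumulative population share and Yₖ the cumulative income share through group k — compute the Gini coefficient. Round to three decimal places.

0.408

Cumulative income shares Yₖ: 0.0070, 0.0430, 0.1030, 0.1650, 0.2920, 0.5070, 0.7520, 1.0000
Σ (Xₖ−Xₖ₋₁)(Yₖ+Yₖ₋₁) = (1/8)(0.0070+0.0000) + (1/8)(0.0430+0.0070) + (1/8)(0.1030+0.0430) + (1/8)(0.1650+0.1030) + (1/8)(0.2920+0.1650) + (1/8)(0.5070+0.2920) + (1/8)(0.7520+0.5070) + (1/8)(1.0000+0.7520)
  = 0.0009 + 0.0063 + 0.0183 + 0.0335 + 0.0571 + 0.0999 + 0.1574 + 0.2190 = 0.5923
G = 1 − 0.5923 = 0.4077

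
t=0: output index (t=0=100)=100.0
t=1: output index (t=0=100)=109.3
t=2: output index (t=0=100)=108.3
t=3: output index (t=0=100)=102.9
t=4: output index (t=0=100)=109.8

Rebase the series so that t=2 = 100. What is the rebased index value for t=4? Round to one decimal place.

Rebased(t=4) = 109.8 / 108.3 × 100 = 101.3850

101.4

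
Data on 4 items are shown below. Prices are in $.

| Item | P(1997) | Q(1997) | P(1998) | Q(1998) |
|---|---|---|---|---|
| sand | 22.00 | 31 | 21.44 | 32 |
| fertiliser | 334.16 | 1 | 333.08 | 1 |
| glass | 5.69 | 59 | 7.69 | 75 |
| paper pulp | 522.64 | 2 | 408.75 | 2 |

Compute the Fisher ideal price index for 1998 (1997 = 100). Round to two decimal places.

Laspeyres component (base-period weights):
ΣP(1998)Q(1997) = 21.44×31 + 333.08×1 + 7.69×59 + 408.75×2 = 664.64 + 333.08 + 453.71 + 817.5 = 2268.93
ΣP(1997)Q(1997) = 22.00×31 + 334.16×1 + 5.69×59 + 522.64×2 = 682 + 334.16 + 335.71 + 1045.28 = 2397.15
L = 2268.93 / 2397.15 × 100 = 94.6511
Paasche component (current-period weights):
ΣP(1998)Q(1998) = 21.44×32 + 333.08×1 + 7.69×75 + 408.75×2 = 686.08 + 333.08 + 576.75 + 817.5 = 2413.41
ΣP(1997)Q(1998) = 22.00×32 + 334.16×1 + 5.69×75 + 522.64×2 = 704 + 334.16 + 426.75 + 1045.28 = 2510.19
P = 2413.41 / 2510.19 × 100 = 96.1445
Fisher = √(L × P) = √(94.6511 × 96.1445) = 95.3949

95.39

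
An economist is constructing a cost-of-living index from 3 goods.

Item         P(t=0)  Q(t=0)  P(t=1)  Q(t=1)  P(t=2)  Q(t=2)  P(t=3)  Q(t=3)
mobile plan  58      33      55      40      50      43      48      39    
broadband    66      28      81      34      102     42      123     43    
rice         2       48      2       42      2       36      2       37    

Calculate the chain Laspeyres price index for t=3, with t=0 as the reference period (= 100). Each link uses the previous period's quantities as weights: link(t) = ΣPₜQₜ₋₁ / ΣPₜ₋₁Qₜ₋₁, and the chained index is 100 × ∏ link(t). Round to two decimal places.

Link t=0→t=1:
ΣP(t=1)Q(t=0) = 55×33 + 81×28 + 2×48 = 1815 + 2268 + 96 = 4179
ΣP(t=0)Q(t=0) = 58×33 + 66×28 + 2×48 = 1914 + 1848 + 96 = 3858
link = 4179/3858 = 1.083204
Link t=1→t=2:
ΣP(t=2)Q(t=1) = 50×40 + 102×34 + 2×42 = 2000 + 3468 + 84 = 5552
ΣP(t=1)Q(t=1) = 55×40 + 81×34 + 2×42 = 2200 + 2754 + 84 = 5038
link = 5552/5038 = 1.102025
Link t=2→t=3:
ΣP(t=3)Q(t=2) = 48×43 + 123×42 + 2×36 = 2064 + 5166 + 72 = 7302
ΣP(t=2)Q(t=2) = 50×43 + 102×42 + 2×36 = 2150 + 4284 + 72 = 6506
link = 7302/6506 = 1.122349
Chained index = 100 × 1.083204 × 1.102025 × 1.122349 = 133.9767

133.98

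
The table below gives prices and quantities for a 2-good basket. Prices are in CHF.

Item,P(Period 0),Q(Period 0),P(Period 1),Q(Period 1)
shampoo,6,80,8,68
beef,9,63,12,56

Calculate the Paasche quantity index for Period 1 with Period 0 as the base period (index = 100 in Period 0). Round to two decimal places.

Paasche quantity index uses current-period prices as weights.
ΣP(Period 1)·Q(Period 1) = 8×68 + 12×56 = 544 + 672 = 1216
ΣP(Period 1)·Q(Period 0) = 8×80 + 12×63 = 640 + 756 = 1396
Index = 1216 / 1396 × 100 = 87.1060

87.11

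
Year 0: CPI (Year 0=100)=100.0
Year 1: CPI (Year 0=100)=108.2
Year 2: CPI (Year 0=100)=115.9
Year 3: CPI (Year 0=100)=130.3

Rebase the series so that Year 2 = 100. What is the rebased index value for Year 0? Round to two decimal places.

86.28

Rebased(Year 0) = 100.0 / 115.9 × 100 = 86.2813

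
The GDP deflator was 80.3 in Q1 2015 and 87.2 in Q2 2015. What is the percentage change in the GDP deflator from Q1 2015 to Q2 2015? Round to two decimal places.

8.59%

Change = (87.2 − 80.3) / 80.3 × 100
       = 6.9 / 80.3 × 100 = 8.5928%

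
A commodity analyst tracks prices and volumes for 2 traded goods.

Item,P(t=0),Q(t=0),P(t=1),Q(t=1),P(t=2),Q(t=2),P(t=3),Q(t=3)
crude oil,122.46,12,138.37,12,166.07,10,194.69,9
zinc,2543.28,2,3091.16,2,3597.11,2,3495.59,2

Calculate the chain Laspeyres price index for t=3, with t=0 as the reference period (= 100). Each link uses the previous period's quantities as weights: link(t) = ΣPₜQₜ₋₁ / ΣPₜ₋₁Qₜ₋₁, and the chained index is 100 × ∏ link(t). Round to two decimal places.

Link t=0→t=1:
ΣP(t=1)Q(t=0) = 138.37×12 + 3091.16×2 = 1660.44 + 6182.32 = 7842.76
ΣP(t=0)Q(t=0) = 122.46×12 + 2543.28×2 = 1469.52 + 5086.56 = 6556.08
link = 7842.76/6556.08 = 1.196258
Link t=1→t=2:
ΣP(t=2)Q(t=1) = 166.07×12 + 3597.11×2 = 1992.84 + 7194.22 = 9187.06
ΣP(t=1)Q(t=1) = 138.37×12 + 3091.16×2 = 1660.44 + 6182.32 = 7842.76
link = 9187.06/7842.76 = 1.171406
Link t=2→t=3:
ΣP(t=3)Q(t=2) = 194.69×10 + 3495.59×2 = 1946.9 + 6991.18 = 8938.08
ΣP(t=2)Q(t=2) = 166.07×10 + 3597.11×2 = 1660.7 + 7194.22 = 8854.92
link = 8938.08/8854.92 = 1.009391
Chained index = 100 × 1.196258 × 1.171406 × 1.009391 = 141.4464

141.45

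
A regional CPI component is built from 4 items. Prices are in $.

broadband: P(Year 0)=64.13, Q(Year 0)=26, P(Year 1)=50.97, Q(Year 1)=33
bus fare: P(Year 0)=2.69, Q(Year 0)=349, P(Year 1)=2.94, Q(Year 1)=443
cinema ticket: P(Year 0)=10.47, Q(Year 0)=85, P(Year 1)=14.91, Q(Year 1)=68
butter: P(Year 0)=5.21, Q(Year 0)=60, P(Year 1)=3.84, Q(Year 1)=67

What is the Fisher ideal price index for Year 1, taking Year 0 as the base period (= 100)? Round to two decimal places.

Laspeyres component (base-period weights):
ΣP(Year 1)Q(Year 0) = 50.97×26 + 2.94×349 + 14.91×85 + 3.84×60 = 1325.22 + 1026.06 + 1267.35 + 230.4 = 3849.03
ΣP(Year 0)Q(Year 0) = 64.13×26 + 2.69×349 + 10.47×85 + 5.21×60 = 1667.38 + 938.81 + 889.95 + 312.6 = 3808.74
L = 3849.03 / 3808.74 × 100 = 101.0578
Paasche component (current-period weights):
ΣP(Year 1)Q(Year 1) = 50.97×33 + 2.94×443 + 14.91×68 + 3.84×67 = 1682.01 + 1302.42 + 1013.88 + 257.28 = 4255.59
ΣP(Year 0)Q(Year 1) = 64.13×33 + 2.69×443 + 10.47×68 + 5.21×67 = 2116.29 + 1191.67 + 711.96 + 349.07 = 4368.99
P = 4255.59 / 4368.99 × 100 = 97.4044
Fisher = √(L × P) = √(101.0578 × 97.4044) = 99.2143

99.21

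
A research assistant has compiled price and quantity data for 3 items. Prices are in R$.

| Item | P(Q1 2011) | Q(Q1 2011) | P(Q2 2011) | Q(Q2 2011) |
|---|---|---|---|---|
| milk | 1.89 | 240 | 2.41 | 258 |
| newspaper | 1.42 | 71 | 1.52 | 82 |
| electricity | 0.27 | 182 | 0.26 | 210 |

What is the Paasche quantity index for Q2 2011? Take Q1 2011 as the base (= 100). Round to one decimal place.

109.2

Paasche quantity index uses current-period prices as weights.
ΣP(Q2 2011)·Q(Q2 2011) = 2.41×258 + 1.52×82 + 0.26×210 = 621.78 + 124.64 + 54.6 = 801.02
ΣP(Q2 2011)·Q(Q1 2011) = 2.41×240 + 1.52×71 + 0.26×182 = 578.4 + 107.92 + 47.32 = 733.64
Index = 801.02 / 733.64 × 100 = 109.1843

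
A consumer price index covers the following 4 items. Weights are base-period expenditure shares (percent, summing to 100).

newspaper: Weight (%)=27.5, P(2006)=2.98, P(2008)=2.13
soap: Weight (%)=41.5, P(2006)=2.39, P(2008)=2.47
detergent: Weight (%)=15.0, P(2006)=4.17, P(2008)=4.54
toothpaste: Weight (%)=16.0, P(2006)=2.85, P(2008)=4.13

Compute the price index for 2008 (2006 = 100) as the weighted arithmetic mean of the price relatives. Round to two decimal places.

102.06

newspaper: 27.5 × (2.13/2.98) = 27.5 × 0.714765 = 19.6560
soap: 41.5 × (2.47/2.39) = 41.5 × 1.033473 = 42.8891
detergent: 15.0 × (4.54/4.17) = 15.0 × 1.088729 = 16.3309
toothpaste: 16.0 × (4.13/2.85) = 16.0 × 1.449123 = 23.1860
Index = Σ wᵢ·(p₁ᵢ/p₀ᵢ) = 19.6560 + 42.8891 + 16.3309 + 23.1860 = 102.0621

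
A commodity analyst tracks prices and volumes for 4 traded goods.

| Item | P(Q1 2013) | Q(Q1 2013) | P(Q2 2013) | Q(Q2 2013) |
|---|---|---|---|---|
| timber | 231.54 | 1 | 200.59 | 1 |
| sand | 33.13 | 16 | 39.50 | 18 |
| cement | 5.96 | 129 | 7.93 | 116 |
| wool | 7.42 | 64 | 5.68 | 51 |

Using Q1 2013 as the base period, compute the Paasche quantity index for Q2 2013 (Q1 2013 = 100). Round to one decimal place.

Paasche quantity index uses current-period prices as weights.
ΣP(Q2 2013)·Q(Q2 2013) = 200.59×1 + 39.50×18 + 7.93×116 + 5.68×51 = 200.59 + 711 + 919.88 + 289.68 = 2121.15
ΣP(Q2 2013)·Q(Q1 2013) = 200.59×1 + 39.50×16 + 7.93×129 + 5.68×64 = 200.59 + 632 + 1022.97 + 363.52 = 2219.08
Index = 2121.15 / 2219.08 × 100 = 95.5869

95.6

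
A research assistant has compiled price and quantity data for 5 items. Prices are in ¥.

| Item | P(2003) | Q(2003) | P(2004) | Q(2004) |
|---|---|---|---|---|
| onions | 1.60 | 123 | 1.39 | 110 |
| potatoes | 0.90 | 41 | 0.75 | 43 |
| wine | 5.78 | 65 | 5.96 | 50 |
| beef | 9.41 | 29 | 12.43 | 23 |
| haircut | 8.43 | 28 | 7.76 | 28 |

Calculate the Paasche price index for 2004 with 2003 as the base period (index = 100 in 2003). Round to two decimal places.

Paasche price index uses current-period quantities as weights.
ΣP(2004)·Q(2004) = 1.39×110 + 0.75×43 + 5.96×50 + 12.43×23 + 7.76×28 = 152.9 + 32.25 + 298 + 285.89 + 217.28 = 986.32
ΣP(2003)·Q(2004) = 1.60×110 + 0.90×43 + 5.78×50 + 9.41×23 + 8.43×28 = 176 + 38.7 + 289 + 216.43 + 236.04 = 956.17
Index = 986.32 / 956.17 × 100 = 103.1532

103.15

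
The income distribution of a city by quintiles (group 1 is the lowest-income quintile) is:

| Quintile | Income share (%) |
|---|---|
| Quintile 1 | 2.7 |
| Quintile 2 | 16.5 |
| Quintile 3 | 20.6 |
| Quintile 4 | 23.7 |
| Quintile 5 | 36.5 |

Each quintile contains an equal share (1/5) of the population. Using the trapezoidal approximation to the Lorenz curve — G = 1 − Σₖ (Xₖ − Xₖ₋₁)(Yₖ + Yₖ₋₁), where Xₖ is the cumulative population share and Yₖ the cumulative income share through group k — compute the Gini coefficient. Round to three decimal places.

Cumulative income shares Yₖ: 0.0270, 0.1920, 0.3980, 0.6350, 1.0000
Σ (Xₖ−Xₖ₋₁)(Yₖ+Yₖ₋₁) = (1/5)(0.0270+0.0000) + (1/5)(0.1920+0.0270) + (1/5)(0.3980+0.1920) + (1/5)(0.6350+0.3980) + (1/5)(1.0000+0.6350)
  = 0.0054 + 0.0438 + 0.1180 + 0.2066 + 0.3270 = 0.7008
G = 1 − 0.7008 = 0.2992

0.299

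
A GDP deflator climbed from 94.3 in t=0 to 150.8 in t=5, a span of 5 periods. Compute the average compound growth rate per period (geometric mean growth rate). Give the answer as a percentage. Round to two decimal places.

Growth factor = (150.8/94.3)^(1/5) = (1.599152)^(1/5) = 1.098444
Growth rate = 1.098444 − 1 = 0.098444 = 9.8444%

9.84%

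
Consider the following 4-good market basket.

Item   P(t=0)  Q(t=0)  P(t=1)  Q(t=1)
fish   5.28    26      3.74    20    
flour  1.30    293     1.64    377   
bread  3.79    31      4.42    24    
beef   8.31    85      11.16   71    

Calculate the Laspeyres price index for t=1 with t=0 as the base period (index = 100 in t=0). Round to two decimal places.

Laspeyres price index uses base-period quantities as weights.
ΣP(t=1)·Q(t=0) = 3.74×26 + 1.64×293 + 4.42×31 + 11.16×85 = 97.24 + 480.52 + 137.02 + 948.6 = 1663.38
ΣP(t=0)·Q(t=0) = 5.28×26 + 1.30×293 + 3.79×31 + 8.31×85 = 137.28 + 380.9 + 117.49 + 706.35 = 1342.02
Index = 1663.38 / 1342.02 × 100 = 123.9460

123.95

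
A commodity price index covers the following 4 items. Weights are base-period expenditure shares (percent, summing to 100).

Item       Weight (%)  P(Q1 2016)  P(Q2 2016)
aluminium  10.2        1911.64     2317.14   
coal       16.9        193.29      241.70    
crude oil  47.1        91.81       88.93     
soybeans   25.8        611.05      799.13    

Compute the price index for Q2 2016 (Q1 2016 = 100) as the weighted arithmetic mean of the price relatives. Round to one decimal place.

aluminium: 10.2 × (2317.14/1911.64) = 10.2 × 1.212122 = 12.3636
coal: 16.9 × (241.70/193.29) = 16.9 × 1.250453 = 21.1327
crude oil: 47.1 × (88.93/91.81) = 47.1 × 0.968631 = 45.6225
soybeans: 25.8 × (799.13/611.05) = 25.8 × 1.307798 = 33.7412
Index = Σ wᵢ·(p₁ᵢ/p₀ᵢ) = 12.3636 + 21.1327 + 45.6225 + 33.7412 = 112.8600

112.9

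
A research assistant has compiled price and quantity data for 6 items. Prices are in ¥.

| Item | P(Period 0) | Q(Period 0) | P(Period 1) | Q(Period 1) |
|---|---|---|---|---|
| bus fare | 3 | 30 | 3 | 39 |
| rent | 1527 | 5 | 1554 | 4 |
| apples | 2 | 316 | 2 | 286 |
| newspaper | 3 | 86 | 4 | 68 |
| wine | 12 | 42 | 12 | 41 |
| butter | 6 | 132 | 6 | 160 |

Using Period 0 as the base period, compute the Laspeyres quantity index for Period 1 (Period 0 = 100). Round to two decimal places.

85.29

Laspeyres quantity index uses base-period prices as weights.
ΣP(Period 0)·Q(Period 1) = 3×39 + 1527×4 + 2×286 + 3×68 + 12×41 + 6×160 = 117 + 6108 + 572 + 204 + 492 + 960 = 8453
ΣP(Period 0)·Q(Period 0) = 3×30 + 1527×5 + 2×316 + 3×86 + 12×42 + 6×132 = 90 + 7635 + 632 + 258 + 504 + 792 = 9911
Index = 8453 / 9911 × 100 = 85.2891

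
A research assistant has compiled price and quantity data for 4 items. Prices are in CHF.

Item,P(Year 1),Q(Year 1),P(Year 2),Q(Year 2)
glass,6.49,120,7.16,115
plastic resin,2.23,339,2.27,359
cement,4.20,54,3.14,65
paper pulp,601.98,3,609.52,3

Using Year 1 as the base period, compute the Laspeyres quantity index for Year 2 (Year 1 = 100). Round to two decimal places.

Laspeyres quantity index uses base-period prices as weights.
ΣP(Year 1)·Q(Year 2) = 6.49×115 + 2.23×359 + 4.20×65 + 601.98×3 = 746.35 + 800.57 + 273 + 1805.94 = 3625.86
ΣP(Year 1)·Q(Year 1) = 6.49×120 + 2.23×339 + 4.20×54 + 601.98×3 = 778.8 + 755.97 + 226.8 + 1805.94 = 3567.51
Index = 3625.86 / 3567.51 × 100 = 101.6356

101.64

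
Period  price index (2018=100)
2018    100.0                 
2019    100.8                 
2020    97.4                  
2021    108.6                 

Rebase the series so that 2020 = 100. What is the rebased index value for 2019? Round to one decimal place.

Rebased(2019) = 100.8 / 97.4 × 100 = 103.4908

103.5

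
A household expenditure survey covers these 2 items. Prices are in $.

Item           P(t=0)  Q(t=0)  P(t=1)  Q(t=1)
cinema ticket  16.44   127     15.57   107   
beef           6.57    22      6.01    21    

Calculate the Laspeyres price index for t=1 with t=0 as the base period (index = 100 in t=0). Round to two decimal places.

Laspeyres price index uses base-period quantities as weights.
ΣP(t=1)·Q(t=0) = 15.57×127 + 6.01×22 = 1977.39 + 132.22 = 2109.61
ΣP(t=0)·Q(t=0) = 16.44×127 + 6.57×22 = 2087.88 + 144.54 = 2232.42
Index = 2109.61 / 2232.42 × 100 = 94.4988

94.50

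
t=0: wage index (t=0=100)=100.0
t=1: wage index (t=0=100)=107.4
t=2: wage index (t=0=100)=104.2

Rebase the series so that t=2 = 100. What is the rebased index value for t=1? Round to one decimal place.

Rebased(t=1) = 107.4 / 104.2 × 100 = 103.0710

103.1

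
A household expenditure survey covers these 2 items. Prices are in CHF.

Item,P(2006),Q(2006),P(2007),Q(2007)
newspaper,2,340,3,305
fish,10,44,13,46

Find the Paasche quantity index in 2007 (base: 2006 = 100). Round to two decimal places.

95.04

Paasche quantity index uses current-period prices as weights.
ΣP(2007)·Q(2007) = 3×305 + 13×46 = 915 + 598 = 1513
ΣP(2007)·Q(2006) = 3×340 + 13×44 = 1020 + 572 = 1592
Index = 1513 / 1592 × 100 = 95.0377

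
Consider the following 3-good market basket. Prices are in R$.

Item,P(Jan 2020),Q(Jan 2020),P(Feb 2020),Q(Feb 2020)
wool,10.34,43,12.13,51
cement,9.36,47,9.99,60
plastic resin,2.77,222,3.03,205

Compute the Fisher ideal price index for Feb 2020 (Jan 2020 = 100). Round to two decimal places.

110.98

Laspeyres component (base-period weights):
ΣP(Feb 2020)Q(Jan 2020) = 12.13×43 + 9.99×47 + 3.03×222 = 521.59 + 469.53 + 672.66 = 1663.78
ΣP(Jan 2020)Q(Jan 2020) = 10.34×43 + 9.36×47 + 2.77×222 = 444.62 + 439.92 + 614.94 = 1499.48
L = 1663.78 / 1499.48 × 100 = 110.9571
Paasche component (current-period weights):
ΣP(Feb 2020)Q(Feb 2020) = 12.13×51 + 9.99×60 + 3.03×205 = 618.63 + 599.4 + 621.15 = 1839.18
ΣP(Jan 2020)Q(Feb 2020) = 10.34×51 + 9.36×60 + 2.77×205 = 527.34 + 561.6 + 567.85 = 1656.79
P = 1839.18 / 1656.79 × 100 = 111.0086
Fisher = √(L × P) = √(110.9571 × 111.0086) = 110.9829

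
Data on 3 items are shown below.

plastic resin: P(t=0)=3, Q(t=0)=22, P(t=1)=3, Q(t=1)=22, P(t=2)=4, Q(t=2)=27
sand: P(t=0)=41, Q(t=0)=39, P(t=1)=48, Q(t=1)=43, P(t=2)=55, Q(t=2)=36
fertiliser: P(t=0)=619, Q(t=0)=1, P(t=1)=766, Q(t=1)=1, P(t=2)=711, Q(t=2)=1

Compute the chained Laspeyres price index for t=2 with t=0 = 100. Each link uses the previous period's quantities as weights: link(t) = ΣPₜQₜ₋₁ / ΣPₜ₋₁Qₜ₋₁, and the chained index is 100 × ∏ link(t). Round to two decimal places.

Link t=0→t=1:
ΣP(t=1)Q(t=0) = 3×22 + 48×39 + 766×1 = 66 + 1872 + 766 = 2704
ΣP(t=0)Q(t=0) = 3×22 + 41×39 + 619×1 = 66 + 1599 + 619 = 2284
link = 2704/2284 = 1.183888
Link t=1→t=2:
ΣP(t=2)Q(t=1) = 4×22 + 55×43 + 711×1 = 88 + 2365 + 711 = 3164
ΣP(t=1)Q(t=1) = 3×22 + 48×43 + 766×1 = 66 + 2064 + 766 = 2896
link = 3164/2896 = 1.092541
Chained index = 100 × 1.183888 × 1.092541 = 129.3447

129.34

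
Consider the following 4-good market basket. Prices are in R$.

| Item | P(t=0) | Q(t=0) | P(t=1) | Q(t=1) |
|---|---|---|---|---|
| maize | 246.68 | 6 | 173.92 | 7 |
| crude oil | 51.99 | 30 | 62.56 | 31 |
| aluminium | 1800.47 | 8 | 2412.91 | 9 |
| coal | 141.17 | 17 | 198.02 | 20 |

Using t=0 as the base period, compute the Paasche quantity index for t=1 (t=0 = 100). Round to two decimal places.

112.67

Paasche quantity index uses current-period prices as weights.
ΣP(t=1)·Q(t=1) = 173.92×7 + 62.56×31 + 2412.91×9 + 198.02×20 = 1217.44 + 1939.36 + 21716.19 + 3960.4 = 28833.39
ΣP(t=1)·Q(t=0) = 173.92×6 + 62.56×30 + 2412.91×8 + 198.02×17 = 1043.52 + 1876.8 + 19303.28 + 3366.34 = 25589.94
Index = 28833.39 / 25589.94 × 100 = 112.6747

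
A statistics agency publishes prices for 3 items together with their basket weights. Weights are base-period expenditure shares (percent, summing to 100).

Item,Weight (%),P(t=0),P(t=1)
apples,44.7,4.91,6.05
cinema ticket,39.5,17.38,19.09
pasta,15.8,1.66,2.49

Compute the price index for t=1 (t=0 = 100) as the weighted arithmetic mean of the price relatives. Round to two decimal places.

apples: 44.7 × (6.05/4.91) = 44.7 × 1.232179 = 55.0784
cinema ticket: 39.5 × (19.09/17.38) = 39.5 × 1.098389 = 43.3864
pasta: 15.8 × (2.49/1.66) = 15.8 × 1.500000 = 23.7000
Index = Σ wᵢ·(p₁ᵢ/p₀ᵢ) = 55.0784 + 43.3864 + 23.7000 = 122.1648

122.16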